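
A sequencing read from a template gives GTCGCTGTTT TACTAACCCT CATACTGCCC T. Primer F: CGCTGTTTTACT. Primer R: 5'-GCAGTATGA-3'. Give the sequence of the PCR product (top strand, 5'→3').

Scanning the template, CGCTGTTTTACT occurs at positions 3–14; this primer anneals to the bottom strand there with its 3' end pointing downstream.
Taking the reverse complement of GCAGTATGA gives TCATACTGC, found at positions 20–28 on the template; the primer anneals here to the top strand with its 3' end pointing upstream.
The product is the template from position 3 through 28 (26 bp).

5'-CGCTGTTTTACTAACCCTCATACTGC-3'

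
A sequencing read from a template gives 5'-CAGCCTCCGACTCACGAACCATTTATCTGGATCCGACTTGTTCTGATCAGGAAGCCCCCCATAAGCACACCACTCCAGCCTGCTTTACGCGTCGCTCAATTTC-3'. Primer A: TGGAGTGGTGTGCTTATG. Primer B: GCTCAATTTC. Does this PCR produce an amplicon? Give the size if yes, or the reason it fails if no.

No product — the primers' 3' ends point away from each other.

Primer A (TGGAGTGGTGTGCTTATG) has reverse complement CATAAGCACACCACTCCA, which matches the top strand at positions 60–77; primer A anneals to the top strand there with its 3' end pointing upstream toward position 60.
Primer B (GCTCAATTTC) matches the top strand directly at positions 94–103; it anneals to the bottom strand with its 3' end pointing downstream toward position 103.
The 3' ends diverge (primer A extends toward position 1, primer B toward position 103), so the primers never converge on a shared product.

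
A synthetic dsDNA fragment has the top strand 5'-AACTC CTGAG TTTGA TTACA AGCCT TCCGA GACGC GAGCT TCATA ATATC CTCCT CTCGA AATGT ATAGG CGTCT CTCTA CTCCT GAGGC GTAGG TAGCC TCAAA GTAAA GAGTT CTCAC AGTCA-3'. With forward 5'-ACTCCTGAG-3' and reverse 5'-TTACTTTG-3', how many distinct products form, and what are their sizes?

Two products: 108 bp, 30 bp

The forward primer ACTCCTGAG matches the top strand at positions 2–10, 80–88.
The reverse primer's reverse complement is CAAAGTAA, matching at positions 102–109.
Each forward site pairs with the reverse site to give a product ending at position 109: sizes 108, 30 bp.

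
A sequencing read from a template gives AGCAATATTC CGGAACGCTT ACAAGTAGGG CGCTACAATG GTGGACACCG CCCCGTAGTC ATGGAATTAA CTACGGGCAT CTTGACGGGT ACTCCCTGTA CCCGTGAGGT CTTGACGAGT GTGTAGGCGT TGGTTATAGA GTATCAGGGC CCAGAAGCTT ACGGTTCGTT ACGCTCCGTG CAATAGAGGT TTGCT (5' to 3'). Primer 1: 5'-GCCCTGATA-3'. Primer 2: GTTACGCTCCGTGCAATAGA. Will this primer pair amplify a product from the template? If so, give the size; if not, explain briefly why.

Primer 1 (GCCCTGATA) has reverse complement TATCAGGGC, which matches the top strand at positions 142–150; primer 1 anneals to the top strand there with its 3' end pointing upstream toward position 142.
Primer 2 (GTTACGCTCCGTGCAATAGA) matches the top strand directly at positions 168–187; it anneals to the bottom strand with its 3' end pointing downstream toward position 187.
The 3' ends diverge (primer 1 extends toward position 1, primer 2 toward position 195), so the primers never converge on a shared product.

No product — the primers' 3' ends point away from each other.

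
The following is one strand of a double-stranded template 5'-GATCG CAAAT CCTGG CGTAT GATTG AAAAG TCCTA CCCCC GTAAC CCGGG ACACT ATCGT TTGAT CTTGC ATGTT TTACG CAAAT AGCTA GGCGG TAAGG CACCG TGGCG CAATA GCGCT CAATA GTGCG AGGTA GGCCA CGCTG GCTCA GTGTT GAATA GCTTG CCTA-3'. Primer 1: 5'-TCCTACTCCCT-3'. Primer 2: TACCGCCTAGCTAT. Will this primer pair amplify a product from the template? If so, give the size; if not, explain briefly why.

Primer 1 (TCCTACTCCCT) does not match the top strand, and its reverse complement AGGGAGTAGGA does not match either.
With no annealing site for primer 1, no amplification occurs.

No product — primer 1 has no binding site in the template.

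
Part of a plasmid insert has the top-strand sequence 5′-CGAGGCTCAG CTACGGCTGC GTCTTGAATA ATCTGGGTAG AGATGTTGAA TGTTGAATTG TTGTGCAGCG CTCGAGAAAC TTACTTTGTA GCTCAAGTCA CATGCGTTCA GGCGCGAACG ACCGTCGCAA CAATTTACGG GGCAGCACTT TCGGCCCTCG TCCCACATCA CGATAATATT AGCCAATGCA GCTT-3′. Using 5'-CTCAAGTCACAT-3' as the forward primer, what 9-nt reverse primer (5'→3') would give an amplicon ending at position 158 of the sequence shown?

5'-AGGGCCGAA-3'

The forward primer binds at positions 92–103; the product's 3' end on the top strand is position 158.
The reverse primer anneals to the top strand over positions 150–158, i.e. to TTCGGCCCT.
Its sequence written 5'→3' is the reverse complement: AGGGCCGAA.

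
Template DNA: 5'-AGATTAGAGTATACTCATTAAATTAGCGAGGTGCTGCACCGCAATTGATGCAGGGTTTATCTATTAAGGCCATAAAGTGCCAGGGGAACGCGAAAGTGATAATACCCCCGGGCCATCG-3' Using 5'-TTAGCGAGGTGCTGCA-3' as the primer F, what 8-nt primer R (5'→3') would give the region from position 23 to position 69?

5'-CCTTAATA-3'

The product's 3' end on the top strand is position 69.
The reverse primer anneals to the top strand over positions 62–69, i.e. to TATTAAGG.
Its sequence written 5'→3' is the reverse complement: CCTTAATA.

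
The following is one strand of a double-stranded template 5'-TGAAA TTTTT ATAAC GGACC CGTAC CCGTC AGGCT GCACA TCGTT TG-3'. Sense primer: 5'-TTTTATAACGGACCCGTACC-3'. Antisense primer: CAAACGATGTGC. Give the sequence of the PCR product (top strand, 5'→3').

The forward primer matches the template at positions 7–26.
Taking the reverse complement of CAAACGATGTGC gives GCACATCGTTTG, found at positions 36–47 on the template; the primer anneals here to the top strand with its 3' end pointing upstream.
The product is the template from position 7 through 47 (41 bp).

5'-TTTTATAACGGACCCGTACCCGTCAGGCTGCACATCGTTTG-3'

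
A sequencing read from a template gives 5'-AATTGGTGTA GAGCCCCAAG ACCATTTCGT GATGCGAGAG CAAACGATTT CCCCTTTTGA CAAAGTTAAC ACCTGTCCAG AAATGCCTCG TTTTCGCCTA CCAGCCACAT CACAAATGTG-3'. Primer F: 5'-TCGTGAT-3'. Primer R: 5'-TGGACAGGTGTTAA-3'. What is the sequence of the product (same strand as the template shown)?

Forward primer TCGTGAT is found on the top strand at positions 27–33.
Taking the reverse complement of TGGACAGGTGTTAA gives TTAACACCTGTCCA, found at positions 66–79 on the template; the primer anneals here to the top strand with its 3' end pointing upstream.
The product is the template from position 27 through 79 (53 bp).

5'-TCGTGATGCGAGAGCAAACGATTTCCCCTTTTGACAAAGTTAACACCTGTCCA-3'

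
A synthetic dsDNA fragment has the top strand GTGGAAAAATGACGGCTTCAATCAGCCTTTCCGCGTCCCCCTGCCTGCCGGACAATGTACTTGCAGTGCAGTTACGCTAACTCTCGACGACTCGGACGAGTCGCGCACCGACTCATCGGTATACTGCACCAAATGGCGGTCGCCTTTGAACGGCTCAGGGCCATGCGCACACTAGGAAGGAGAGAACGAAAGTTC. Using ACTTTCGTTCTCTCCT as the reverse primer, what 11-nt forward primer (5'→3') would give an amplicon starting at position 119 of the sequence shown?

The reverse primer's reverse complement AGGAGAGAACGAAAGT matches the template at positions 178–193; the product starts at position 119.
The forward primer is identical to the top strand over positions 119–129: GTATACTGCAC.

5'-GTATACTGCAC-3'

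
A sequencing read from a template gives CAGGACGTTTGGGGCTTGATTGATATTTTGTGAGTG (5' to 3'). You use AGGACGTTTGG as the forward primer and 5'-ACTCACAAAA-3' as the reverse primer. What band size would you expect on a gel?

34 bp

Forward primer AGGACGTTTGG is found on the top strand at positions 2–12.
Taking the reverse complement of ACTCACAAAA gives TTTTGTGAGT, found at positions 26–35 on the template; the primer anneals here to the top strand with its 3' end pointing upstream.
Amplicon spans positions 2–35: 34 bp.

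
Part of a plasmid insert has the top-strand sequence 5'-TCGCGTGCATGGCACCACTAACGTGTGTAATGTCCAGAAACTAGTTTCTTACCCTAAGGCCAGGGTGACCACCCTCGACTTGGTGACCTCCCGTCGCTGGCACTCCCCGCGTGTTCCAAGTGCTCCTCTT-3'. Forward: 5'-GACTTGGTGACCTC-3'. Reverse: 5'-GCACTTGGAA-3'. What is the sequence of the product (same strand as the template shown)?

5'-GACTTGGTGACCTCCCGTCGCTGGCACTCCCCGCGTGTTCCAAGTGC-3'

Scanning the template, GACTTGGTGACCTC occurs at positions 77–90; this primer anneals to the bottom strand there with its 3' end pointing downstream.
Taking the reverse complement of GCACTTGGAA gives TTCCAAGTGC, found at positions 114–123 on the template; the primer anneals here to the top strand with its 3' end pointing upstream.
The product is the template from position 77 through 123 (47 bp).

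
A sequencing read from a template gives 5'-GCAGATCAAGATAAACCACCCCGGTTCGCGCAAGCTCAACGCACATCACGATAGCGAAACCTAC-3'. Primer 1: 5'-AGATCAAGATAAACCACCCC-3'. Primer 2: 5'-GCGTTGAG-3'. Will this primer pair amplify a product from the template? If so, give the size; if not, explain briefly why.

Primer 1 (AGATCAAGATAAACCACCCC) matches the top strand at positions 3–22; it acts as a forward primer.
Primer 2's reverse complement is CTCAACGC, matching the top strand at positions 35–42; it acts as a reverse primer.
The 3' ends face each other across positions 3–42, giving a 40 bp product.

Yes — a 40 bp product.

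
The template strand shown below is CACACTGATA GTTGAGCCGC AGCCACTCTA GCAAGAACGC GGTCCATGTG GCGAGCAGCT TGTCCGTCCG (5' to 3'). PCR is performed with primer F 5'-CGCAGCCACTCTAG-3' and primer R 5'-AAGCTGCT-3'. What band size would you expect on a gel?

Forward primer CGCAGCCACTCTAG is found on the top strand at positions 18–31.
The reverse primer's reverse complement is AGCAGCTT, which matches the template at positions 54–61.
Amplicon spans positions 18–61: 44 bp.

44 bp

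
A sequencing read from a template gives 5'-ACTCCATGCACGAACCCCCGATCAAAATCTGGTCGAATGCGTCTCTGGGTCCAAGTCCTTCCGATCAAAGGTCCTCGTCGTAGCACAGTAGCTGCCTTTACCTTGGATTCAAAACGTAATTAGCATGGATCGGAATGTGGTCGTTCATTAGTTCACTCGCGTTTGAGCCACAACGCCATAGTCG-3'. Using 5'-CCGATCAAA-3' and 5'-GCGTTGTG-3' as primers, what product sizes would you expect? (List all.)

159 bp, 116 bp

The forward primer CCGATCAAA matches the top strand at positions 18–26, 61–69.
The reverse primer's reverse complement is CACAACGC, matching at positions 169–176.
Each forward site pairs with the reverse site to give a product ending at position 176: sizes 159, 116 bp.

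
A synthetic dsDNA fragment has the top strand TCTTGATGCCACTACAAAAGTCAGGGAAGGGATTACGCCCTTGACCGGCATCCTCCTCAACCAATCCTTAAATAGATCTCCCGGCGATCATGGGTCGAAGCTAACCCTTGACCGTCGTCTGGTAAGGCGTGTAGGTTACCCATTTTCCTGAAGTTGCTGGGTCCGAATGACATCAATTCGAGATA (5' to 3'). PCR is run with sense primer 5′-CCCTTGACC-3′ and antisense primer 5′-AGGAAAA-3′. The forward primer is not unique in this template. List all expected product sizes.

The forward primer CCCTTGACC matches the top strand at positions 38–46, 105–113.
The reverse primer's reverse complement is TTTTCCT, matching at positions 143–149.
Each forward site pairs with the reverse site to give a product ending at position 149: sizes 112, 45 bp.

112 bp, 45 bp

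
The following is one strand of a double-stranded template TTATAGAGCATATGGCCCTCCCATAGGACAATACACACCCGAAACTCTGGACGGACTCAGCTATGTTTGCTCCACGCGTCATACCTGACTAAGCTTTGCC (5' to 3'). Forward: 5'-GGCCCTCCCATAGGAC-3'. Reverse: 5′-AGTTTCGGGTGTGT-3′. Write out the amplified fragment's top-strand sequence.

Forward primer GGCCCTCCCATAGGAC is found on the top strand at positions 14–29.
Taking the reverse complement of AGTTTCGGGTGTGT gives ACACACCCGAAACT, found at positions 33–46 on the template; the primer anneals here to the top strand with its 3' end pointing upstream.
The product is the template from position 14 through 46 (33 bp).

5'-GGCCCTCCCATAGGACAATACACACCCGAAACT-3'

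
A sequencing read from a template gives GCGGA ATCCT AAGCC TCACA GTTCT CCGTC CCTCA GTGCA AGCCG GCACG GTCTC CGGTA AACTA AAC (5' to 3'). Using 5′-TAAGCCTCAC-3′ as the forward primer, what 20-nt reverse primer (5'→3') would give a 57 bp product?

The forward primer binds at positions 10–19, so a 57 bp product ends at position 10 + 57 − 1 = 66.
The reverse primer anneals to the top strand over positions 47–66, i.e. to CACGGTCTCCGGTAAACTAA.
Its sequence written 5'→3' is the reverse complement: TTAGTTTACCGGAGACCGTG.

5'-TTAGTTTACCGGAGACCGTG-3'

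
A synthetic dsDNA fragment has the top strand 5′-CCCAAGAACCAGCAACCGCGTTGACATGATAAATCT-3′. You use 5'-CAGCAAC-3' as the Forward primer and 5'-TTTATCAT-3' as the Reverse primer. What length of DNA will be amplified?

Scanning the template, CAGCAAC occurs at positions 10–16; this primer anneals to the bottom strand there with its 3' end pointing downstream.
Reverse complement of the reverse primer: ATGATAAA. This occurs on the top strand at positions 26–33.
The product runs from position 10 to position 33, so its length is 33 − 10 + 1 = 24 bp.

24 bp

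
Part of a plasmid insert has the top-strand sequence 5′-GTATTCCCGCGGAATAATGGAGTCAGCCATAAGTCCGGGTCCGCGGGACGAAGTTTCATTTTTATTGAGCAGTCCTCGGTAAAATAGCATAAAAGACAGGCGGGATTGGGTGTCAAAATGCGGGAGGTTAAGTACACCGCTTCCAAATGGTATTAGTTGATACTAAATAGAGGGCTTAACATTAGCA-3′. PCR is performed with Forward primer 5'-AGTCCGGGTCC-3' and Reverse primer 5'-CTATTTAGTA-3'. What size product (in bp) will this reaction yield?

139 bp

The forward primer matches the template at positions 32–42.
Taking the reverse complement of CTATTTAGTA gives TACTAAATAG, found at positions 161–170 on the template; the primer anneals here to the top strand with its 3' end pointing upstream.
The product runs from position 32 to position 170, so its length is 170 − 32 + 1 = 139 bp.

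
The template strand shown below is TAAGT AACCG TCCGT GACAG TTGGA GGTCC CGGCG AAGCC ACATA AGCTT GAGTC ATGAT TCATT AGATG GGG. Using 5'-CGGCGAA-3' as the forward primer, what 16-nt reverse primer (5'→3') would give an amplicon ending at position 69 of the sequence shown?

The forward primer binds at positions 31–37; the product's 3' end on the top strand is position 69.
The reverse primer anneals to the top strand over positions 54–69, i.e. to TCATGATTCATTAGAT.
Its sequence written 5'→3' is the reverse complement: ATCTAATGAATCATGA.

5'-ATCTAATGAATCATGA-3'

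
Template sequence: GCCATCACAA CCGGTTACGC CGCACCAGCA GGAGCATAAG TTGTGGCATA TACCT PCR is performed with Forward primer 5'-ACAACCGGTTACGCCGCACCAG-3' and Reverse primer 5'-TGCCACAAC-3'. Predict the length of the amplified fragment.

Scanning the template, ACAACCGGTTACGCCGCACCAG occurs at positions 7–28; this primer anneals to the bottom strand there with its 3' end pointing downstream.
The reverse primer's reverse complement is GTTGTGGCA, which matches the template at positions 40–48.
Amplicon spans positions 7–48: 42 bp.

42 bp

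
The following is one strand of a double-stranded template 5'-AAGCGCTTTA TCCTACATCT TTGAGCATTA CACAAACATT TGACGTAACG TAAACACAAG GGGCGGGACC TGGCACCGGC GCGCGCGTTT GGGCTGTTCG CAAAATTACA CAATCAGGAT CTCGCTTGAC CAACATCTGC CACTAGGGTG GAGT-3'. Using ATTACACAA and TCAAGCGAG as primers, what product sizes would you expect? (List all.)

The forward primer ATTACACAA matches the top strand at positions 27–35, 105–113.
The reverse primer's reverse complement is CTCGCTTGA, matching at positions 121–129.
Each forward site pairs with the reverse site to give a product ending at position 129: sizes 103, 25 bp.

103 bp, 25 bp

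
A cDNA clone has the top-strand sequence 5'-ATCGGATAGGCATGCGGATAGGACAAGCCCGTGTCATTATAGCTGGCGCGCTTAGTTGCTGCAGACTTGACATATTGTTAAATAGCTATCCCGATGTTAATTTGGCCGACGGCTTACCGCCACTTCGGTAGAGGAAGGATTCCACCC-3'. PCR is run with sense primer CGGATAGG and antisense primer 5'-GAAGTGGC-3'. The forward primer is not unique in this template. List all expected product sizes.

The forward primer CGGATAGG matches the top strand at positions 3–10, 15–22.
The reverse primer's reverse complement is GCCACTTC, matching at positions 119–126.
Each forward site pairs with the reverse site to give a product ending at position 126: sizes 124, 112 bp.

124 bp, 112 bp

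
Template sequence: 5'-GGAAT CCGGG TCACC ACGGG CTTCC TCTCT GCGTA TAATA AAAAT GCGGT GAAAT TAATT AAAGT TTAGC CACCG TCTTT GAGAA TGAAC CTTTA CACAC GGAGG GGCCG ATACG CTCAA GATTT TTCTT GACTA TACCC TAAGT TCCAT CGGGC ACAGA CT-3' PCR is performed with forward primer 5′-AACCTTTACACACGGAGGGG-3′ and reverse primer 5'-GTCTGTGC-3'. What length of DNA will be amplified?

74 bp

Forward primer AACCTTTACACACGGAGGGG is found on the top strand at positions 88–107.
Reverse complement of the reverse primer: GCACAGAC. This occurs on the top strand at positions 154–161.
Amplicon spans positions 88–161: 74 bp.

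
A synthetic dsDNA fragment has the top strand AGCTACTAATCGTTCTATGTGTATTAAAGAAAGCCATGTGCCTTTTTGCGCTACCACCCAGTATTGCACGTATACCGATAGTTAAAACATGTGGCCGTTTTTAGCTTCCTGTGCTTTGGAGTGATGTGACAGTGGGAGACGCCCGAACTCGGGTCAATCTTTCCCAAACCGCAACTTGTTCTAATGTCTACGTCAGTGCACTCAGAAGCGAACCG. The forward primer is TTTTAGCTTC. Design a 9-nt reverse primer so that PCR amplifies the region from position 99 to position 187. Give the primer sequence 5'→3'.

5'-ACATTAGAA-3'

The product's 3' end on the top strand is position 187.
The reverse primer anneals to the top strand over positions 179–187, i.e. to TTCTAATGT.
Its sequence written 5'→3' is the reverse complement: ACATTAGAA.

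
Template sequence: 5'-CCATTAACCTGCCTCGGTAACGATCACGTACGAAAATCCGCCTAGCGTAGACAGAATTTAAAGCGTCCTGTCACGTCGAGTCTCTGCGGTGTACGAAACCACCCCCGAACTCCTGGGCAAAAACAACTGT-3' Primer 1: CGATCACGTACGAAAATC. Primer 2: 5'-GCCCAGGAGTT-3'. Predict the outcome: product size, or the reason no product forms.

Primer 1 (CGATCACGTACGAAAATC) matches the top strand at positions 21–38; it acts as a forward primer.
Primer 2's reverse complement is AACTCCTGGGC, matching the top strand at positions 108–118; it acts as a reverse primer.
The 3' ends face each other across positions 21–118, giving a 98 bp product.

Yes — a 98 bp product.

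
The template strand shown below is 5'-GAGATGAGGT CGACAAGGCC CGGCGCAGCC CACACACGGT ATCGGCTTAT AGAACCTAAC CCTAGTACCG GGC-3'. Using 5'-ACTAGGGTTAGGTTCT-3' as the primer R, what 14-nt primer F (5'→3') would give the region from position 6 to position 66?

5'-GAGGTCGACAAGGC-3'

The reverse primer's reverse complement AGAACCTAACCCTAGT matches the template at positions 51–66; the product starts at position 6.
The forward primer is identical to the top strand over positions 6–19: GAGGTCGACAAGGC.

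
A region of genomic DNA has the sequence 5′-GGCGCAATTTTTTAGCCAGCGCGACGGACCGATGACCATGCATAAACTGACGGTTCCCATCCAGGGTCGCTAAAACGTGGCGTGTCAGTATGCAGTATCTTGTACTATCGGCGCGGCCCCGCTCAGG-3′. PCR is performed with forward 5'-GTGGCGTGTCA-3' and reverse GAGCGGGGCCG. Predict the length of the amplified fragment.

Forward primer GTGGCGTGTCA is found on the top strand at positions 77–87.
The reverse primer's reverse complement is CGGCCCCGCTC, which matches the template at positions 114–124.
Product length = (reverse-primer end) − (forward-primer start) + 1 = 124 − 77 + 1 = 48 bp.

48 bp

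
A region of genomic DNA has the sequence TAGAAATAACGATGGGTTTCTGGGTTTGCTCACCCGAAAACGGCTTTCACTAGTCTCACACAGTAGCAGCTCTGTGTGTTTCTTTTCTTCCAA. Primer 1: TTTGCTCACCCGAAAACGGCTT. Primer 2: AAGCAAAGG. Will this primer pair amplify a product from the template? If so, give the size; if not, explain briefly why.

Primer 2 (AAGCAAAGG) does not match the top strand, and its reverse complement CCTTTGCTT does not match either.
With no annealing site for primer 2, no amplification occurs.

No product — primer 2 has no binding site in the template.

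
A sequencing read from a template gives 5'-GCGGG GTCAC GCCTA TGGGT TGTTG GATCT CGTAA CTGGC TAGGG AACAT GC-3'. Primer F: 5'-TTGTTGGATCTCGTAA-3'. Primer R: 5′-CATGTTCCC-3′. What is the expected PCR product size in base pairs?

32 bp

The forward primer matches the template at positions 20–35.
Taking the reverse complement of CATGTTCCC gives GGGAACATG, found at positions 43–51 on the template; the primer anneals here to the top strand with its 3' end pointing upstream.
The product runs from position 20 to position 51, so its length is 51 − 20 + 1 = 32 bp.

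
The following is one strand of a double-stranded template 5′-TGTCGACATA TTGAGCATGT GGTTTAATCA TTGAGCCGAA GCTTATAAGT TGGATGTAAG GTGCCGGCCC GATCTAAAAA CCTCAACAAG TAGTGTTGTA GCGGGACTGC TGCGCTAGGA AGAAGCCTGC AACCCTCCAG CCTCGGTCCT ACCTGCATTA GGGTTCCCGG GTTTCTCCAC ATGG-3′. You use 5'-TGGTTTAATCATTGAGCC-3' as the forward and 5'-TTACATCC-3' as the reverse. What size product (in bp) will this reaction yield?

The forward primer matches the template at positions 20–37.
Taking the reverse complement of TTACATCC gives GGATGTAA, found at positions 52–59 on the template; the primer anneals here to the top strand with its 3' end pointing upstream.
Product length = (reverse-primer end) − (forward-primer start) + 1 = 59 − 20 + 1 = 40 bp.

40 bp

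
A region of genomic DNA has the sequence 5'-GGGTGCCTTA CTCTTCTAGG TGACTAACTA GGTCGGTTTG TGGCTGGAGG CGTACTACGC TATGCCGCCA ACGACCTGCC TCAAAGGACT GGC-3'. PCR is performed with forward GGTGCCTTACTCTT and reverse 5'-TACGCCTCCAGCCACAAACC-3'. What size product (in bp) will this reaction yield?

Forward primer GGTGCCTTACTCTT is found on the top strand at positions 2–15.
Taking the reverse complement of TACGCCTCCAGCCACAAACC gives GGTTTGTGGCTGGAGGCGTA, found at positions 35–54 on the template; the primer anneals here to the top strand with its 3' end pointing upstream.
The product runs from position 2 to position 54, so its length is 54 − 2 + 1 = 53 bp.

53 bp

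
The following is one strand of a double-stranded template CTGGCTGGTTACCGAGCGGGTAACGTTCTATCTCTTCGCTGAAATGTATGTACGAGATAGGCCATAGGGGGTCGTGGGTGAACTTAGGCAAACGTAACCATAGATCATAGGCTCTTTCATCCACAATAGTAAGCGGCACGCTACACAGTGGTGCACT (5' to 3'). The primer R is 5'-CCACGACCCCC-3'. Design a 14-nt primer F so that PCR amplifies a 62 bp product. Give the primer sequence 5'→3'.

5'-GCGGGTAACGTTCT-3'

The reverse primer's reverse complement GGGGGTCGTGG matches the template at positions 67–77, so the product ends at position 77.
A 62 bp product then starts at position 77 − 62 + 1 = 16.
The forward primer is identical to the top strand there: GCGGGTAACGTTCT.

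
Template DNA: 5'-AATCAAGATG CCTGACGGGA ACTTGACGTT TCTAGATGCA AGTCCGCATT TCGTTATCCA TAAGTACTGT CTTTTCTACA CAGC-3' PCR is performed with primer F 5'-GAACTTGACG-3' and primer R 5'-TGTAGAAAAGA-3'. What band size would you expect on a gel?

62 bp

Forward primer GAACTTGACG is found on the top strand at positions 19–28.
Taking the reverse complement of TGTAGAAAAGA gives TCTTTTCTACA, found at positions 70–80 on the template; the primer anneals here to the top strand with its 3' end pointing upstream.
The product runs from position 19 to position 80, so its length is 80 − 19 + 1 = 62 bp.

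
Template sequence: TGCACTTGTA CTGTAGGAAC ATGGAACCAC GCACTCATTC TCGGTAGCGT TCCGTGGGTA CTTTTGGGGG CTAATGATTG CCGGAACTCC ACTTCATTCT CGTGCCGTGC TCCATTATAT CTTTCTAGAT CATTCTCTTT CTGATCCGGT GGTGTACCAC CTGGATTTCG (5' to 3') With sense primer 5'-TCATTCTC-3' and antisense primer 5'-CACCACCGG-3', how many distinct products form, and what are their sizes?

The forward primer TCATTCTC matches the top strand at positions 35–42, 94–101, 130–137.
The reverse primer's reverse complement is CCGGTGGTG, matching at positions 146–154.
Each forward site pairs with the reverse site to give a product ending at position 154: sizes 120, 61, 25 bp.

Three products: 120 bp, 61 bp, 25 bp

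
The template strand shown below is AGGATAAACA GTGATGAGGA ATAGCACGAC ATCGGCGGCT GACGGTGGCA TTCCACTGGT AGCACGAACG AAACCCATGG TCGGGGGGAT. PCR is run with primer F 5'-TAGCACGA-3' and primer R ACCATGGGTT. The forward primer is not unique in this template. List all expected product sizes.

60 bp, 22 bp

The forward primer TAGCACGA matches the top strand at positions 22–29, 60–67.
The reverse primer's reverse complement is AACCCATGGT, matching at positions 72–81.
Each forward site pairs with the reverse site to give a product ending at position 81: sizes 60, 22 bp.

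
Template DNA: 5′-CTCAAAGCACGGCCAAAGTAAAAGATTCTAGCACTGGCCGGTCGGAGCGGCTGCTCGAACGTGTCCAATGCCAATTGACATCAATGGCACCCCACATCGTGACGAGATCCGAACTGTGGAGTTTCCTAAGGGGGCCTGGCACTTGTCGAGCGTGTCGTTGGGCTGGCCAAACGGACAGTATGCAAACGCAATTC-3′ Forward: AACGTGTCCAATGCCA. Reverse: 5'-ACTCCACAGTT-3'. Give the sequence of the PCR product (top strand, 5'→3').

5'-AACGTGTCCAATGCCAATTGACATCAATGGCACCCCACATCGTGACGAGATCCGAACTGTGGAGT-3'

Scanning the template, AACGTGTCCAATGCCA occurs at positions 58–73; this primer anneals to the bottom strand there with its 3' end pointing downstream.
Reverse complement of the reverse primer: AACTGTGGAGT. This occurs on the top strand at positions 112–122.
The product is the template from position 58 through 122 (65 bp).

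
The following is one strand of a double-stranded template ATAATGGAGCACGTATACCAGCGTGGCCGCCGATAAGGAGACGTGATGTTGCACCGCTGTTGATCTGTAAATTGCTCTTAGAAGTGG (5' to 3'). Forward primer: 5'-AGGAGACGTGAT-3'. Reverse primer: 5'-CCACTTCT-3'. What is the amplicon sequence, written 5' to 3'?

The forward primer matches the template at positions 36–47.
The reverse primer's reverse complement is AGAAGTGG, which matches the template at positions 80–87.
The product is the template from position 36 through 87 (52 bp).

5'-AGGAGACGTGATGTTGCACCGCTGTTGATCTGTAAATTGCTCTTAGAAGTGG-3'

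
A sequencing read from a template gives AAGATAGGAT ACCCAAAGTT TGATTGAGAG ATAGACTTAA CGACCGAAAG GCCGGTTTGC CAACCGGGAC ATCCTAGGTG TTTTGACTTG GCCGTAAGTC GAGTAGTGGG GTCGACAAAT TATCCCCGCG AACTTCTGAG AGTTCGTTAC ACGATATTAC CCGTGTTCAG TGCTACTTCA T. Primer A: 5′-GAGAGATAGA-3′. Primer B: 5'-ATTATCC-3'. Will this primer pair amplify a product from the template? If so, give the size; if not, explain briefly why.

No product — both primers anneal to the same strand and extend in the same direction.

Primer A (GAGAGATAGA) matches the top strand at positions 26–35 (3' end points downstream).
Primer B (ATTATCC) also matches the top strand directly, at positions 119–125 — its reverse complement GGATAAT is not present.
Both primers anneal to the bottom strand with 3' ends pointing the same way, so neither can prime synthesis back toward the other.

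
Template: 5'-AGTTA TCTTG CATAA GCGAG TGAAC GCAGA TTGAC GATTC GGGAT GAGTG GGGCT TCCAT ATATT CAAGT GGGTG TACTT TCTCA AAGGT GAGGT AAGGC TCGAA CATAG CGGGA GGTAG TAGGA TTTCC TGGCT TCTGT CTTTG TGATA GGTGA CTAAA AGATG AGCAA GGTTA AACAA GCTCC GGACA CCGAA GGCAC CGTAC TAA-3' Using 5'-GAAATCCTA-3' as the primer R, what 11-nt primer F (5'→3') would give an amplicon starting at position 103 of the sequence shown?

5'-GAACATAGCGG-3'

The reverse primer's reverse complement TAGGATTTC matches the template at positions 121–129; the product starts at position 103.
The forward primer is identical to the top strand over positions 103–113: GAACATAGCGG.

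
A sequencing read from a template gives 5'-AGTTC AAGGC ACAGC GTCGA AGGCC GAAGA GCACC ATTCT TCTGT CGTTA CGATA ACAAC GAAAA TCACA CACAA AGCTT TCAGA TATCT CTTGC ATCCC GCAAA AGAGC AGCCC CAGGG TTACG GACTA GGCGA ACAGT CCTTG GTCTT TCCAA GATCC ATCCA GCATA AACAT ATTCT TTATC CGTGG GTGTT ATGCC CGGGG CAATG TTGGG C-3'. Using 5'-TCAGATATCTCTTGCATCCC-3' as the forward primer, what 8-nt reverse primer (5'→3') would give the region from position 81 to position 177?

5'-ATATGTTT-3'

The product's 3' end on the top strand is position 177.
The reverse primer anneals to the top strand over positions 170–177, i.e. to AAACATAT.
Its sequence written 5'→3' is the reverse complement: ATATGTTT.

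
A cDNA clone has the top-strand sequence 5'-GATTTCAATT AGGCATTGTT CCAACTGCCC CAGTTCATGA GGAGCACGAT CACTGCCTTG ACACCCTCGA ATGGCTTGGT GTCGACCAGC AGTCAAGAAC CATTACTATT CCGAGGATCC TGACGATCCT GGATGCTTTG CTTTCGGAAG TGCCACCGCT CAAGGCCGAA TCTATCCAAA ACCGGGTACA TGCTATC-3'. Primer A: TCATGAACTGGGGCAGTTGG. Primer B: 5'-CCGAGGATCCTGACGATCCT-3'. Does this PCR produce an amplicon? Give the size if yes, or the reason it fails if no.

Primer A (TCATGAACTGGGGCAGTTGG) has reverse complement CCAACTGCCCCAGTTCATGA, which matches the top strand at positions 21–40; primer A anneals to the top strand there with its 3' end pointing upstream toward position 21.
Primer B (CCGAGGATCCTGACGATCCT) matches the top strand directly at positions 111–130; it anneals to the bottom strand with its 3' end pointing downstream toward position 130.
The 3' ends diverge (primer A extends toward position 1, primer B toward position 197), so the primers never converge on a shared product.

No product — the primers' 3' ends point away from each other.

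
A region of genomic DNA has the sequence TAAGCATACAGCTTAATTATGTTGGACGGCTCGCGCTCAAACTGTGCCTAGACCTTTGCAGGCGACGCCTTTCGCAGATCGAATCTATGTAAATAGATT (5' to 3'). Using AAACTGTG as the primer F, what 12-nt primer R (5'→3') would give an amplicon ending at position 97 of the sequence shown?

5'-TCTATTTACATA-3'

The forward primer binds at positions 39–46; the product's 3' end on the top strand is position 97.
The reverse primer anneals to the top strand over positions 86–97, i.e. to TATGTAAATAGA.
Its sequence written 5'→3' is the reverse complement: TCTATTTACATA.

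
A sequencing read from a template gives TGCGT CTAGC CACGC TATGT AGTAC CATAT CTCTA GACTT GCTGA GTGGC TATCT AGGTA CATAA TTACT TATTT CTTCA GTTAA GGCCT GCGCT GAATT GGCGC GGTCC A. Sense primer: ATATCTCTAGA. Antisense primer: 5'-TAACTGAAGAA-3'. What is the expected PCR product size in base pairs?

58 bp

Forward primer ATATCTCTAGA is found on the top strand at positions 27–37.
Taking the reverse complement of TAACTGAAGAA gives TTCTTCAGTTA, found at positions 74–84 on the template; the primer anneals here to the top strand with its 3' end pointing upstream.
The product runs from position 27 to position 84, so its length is 84 − 27 + 1 = 58 bp.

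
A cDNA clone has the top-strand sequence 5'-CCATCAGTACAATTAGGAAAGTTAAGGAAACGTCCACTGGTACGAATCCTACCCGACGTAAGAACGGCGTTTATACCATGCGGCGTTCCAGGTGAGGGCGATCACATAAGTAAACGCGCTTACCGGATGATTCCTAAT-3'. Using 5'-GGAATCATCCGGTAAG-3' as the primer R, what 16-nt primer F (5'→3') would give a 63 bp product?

5'-TATACCATGCGGCGTT-3'

The reverse primer's reverse complement CTTACCGGATGATTCC matches the template at positions 119–134, so the product ends at position 134.
A 63 bp product then starts at position 134 − 63 + 1 = 72.
The forward primer is identical to the top strand there: TATACCATGCGGCGTT.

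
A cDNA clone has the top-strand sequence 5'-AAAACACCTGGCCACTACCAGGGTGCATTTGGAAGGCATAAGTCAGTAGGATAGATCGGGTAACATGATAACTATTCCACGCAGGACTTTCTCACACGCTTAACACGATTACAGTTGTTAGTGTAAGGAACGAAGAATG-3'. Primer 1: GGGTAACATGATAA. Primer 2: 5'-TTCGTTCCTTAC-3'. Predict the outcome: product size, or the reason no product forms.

Yes — a 77 bp product.

Primer 1 (GGGTAACATGATAA) matches the top strand at positions 58–71; it acts as a forward primer.
Primer 2's reverse complement is GTAAGGAACGAA, matching the top strand at positions 123–134; it acts as a reverse primer.
The 3' ends face each other across positions 58–134, giving a 77 bp product.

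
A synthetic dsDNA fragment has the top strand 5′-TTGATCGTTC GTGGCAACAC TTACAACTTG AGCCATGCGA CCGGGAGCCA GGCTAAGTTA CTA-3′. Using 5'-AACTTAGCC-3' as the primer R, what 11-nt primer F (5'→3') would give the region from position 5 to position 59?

5'-TCGTTCGTGGC-3'

The reverse primer's reverse complement GGCTAAGTT matches the template at positions 51–59; the product starts at position 5.
The forward primer is identical to the top strand over positions 5–15: TCGTTCGTGGC.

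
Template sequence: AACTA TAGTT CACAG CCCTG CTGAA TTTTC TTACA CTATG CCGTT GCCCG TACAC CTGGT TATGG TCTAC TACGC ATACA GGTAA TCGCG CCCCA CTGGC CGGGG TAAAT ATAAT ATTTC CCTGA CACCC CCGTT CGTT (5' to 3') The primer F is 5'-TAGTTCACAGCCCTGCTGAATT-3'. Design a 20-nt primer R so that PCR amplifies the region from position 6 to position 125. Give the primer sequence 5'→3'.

The product's 3' end on the top strand is position 125.
The reverse primer anneals to the top strand over positions 106–125, i.e. to TAAATATAATATTTCCCTGA.
Its sequence written 5'→3' is the reverse complement: TCAGGGAAATATTATATTTA.

5'-TCAGGGAAATATTATATTTA-3'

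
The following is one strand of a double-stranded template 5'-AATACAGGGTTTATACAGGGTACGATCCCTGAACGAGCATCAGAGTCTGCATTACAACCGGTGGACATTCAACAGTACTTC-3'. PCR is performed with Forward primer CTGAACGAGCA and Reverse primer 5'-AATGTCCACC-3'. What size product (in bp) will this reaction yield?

41 bp

Forward primer CTGAACGAGCA is found on the top strand at positions 29–39.
The reverse primer's reverse complement is GGTGGACATT, which matches the template at positions 60–69.
Product length = (reverse-primer end) − (forward-primer start) + 1 = 69 − 29 + 1 = 41 bp.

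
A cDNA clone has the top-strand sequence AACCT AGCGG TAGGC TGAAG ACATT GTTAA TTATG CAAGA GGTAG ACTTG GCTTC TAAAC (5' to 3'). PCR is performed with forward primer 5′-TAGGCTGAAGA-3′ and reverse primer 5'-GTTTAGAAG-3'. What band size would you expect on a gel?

50 bp

The forward primer matches the template at positions 11–21.
Reverse complement of the reverse primer: CTTCTAAAC. This occurs on the top strand at positions 52–60.
The product runs from position 11 to position 60, so its length is 60 − 11 + 1 = 50 bp.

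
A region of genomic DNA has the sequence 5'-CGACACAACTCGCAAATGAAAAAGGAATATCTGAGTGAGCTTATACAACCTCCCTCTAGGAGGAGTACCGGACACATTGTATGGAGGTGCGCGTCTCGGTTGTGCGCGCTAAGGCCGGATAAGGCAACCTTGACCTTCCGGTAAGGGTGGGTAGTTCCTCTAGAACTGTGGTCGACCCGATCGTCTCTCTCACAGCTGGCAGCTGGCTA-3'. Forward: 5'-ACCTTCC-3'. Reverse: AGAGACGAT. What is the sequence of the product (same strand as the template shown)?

5'-ACCTTCCGGTAAGGGTGGGTAGTTCCTCTAGAACTGTGGTCGACCCGATCGTCTCT-3'

The forward primer matches the template at positions 133–139.
Taking the reverse complement of AGAGACGAT gives ATCGTCTCT, found at positions 180–188 on the template; the primer anneals here to the top strand with its 3' end pointing upstream.
The product is the template from position 133 through 188 (56 bp).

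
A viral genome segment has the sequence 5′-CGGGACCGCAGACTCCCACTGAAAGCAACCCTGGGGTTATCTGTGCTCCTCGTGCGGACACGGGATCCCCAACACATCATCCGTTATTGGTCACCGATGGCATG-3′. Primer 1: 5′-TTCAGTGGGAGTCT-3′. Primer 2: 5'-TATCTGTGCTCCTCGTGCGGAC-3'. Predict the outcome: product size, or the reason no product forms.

Primer 1 (TTCAGTGGGAGTCT) has reverse complement AGACTCCCACTGAA, which matches the top strand at positions 10–23; primer 1 anneals to the top strand there with its 3' end pointing upstream toward position 10.
Primer 2 (TATCTGTGCTCCTCGTGCGGAC) matches the top strand directly at positions 38–59; it anneals to the bottom strand with its 3' end pointing downstream toward position 59.
The 3' ends diverge (primer 1 extends toward position 1, primer 2 toward position 104), so the primers never converge on a shared product.

No product — the primers' 3' ends point away from each other.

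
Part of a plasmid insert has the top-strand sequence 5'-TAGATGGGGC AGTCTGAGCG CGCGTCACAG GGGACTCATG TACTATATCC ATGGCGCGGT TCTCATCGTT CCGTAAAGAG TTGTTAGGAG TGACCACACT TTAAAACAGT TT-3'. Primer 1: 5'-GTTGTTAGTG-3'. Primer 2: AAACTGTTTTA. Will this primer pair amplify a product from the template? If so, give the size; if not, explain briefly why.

No product — primer 1 has no binding site in the template.

Primer 1 (GTTGTTAGTG) does not match the top strand, and its reverse complement CACTAACAAC does not match either.
With no annealing site for primer 1, no amplification occurs.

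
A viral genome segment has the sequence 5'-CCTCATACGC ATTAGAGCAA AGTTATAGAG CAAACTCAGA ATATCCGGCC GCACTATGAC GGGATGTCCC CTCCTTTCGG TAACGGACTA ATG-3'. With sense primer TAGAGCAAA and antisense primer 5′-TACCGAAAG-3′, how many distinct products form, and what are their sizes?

The forward primer TAGAGCAAA matches the top strand at positions 13–21, 26–34.
The reverse primer's reverse complement is CTTTCGGTA, matching at positions 74–82.
Each forward site pairs with the reverse site to give a product ending at position 82: sizes 70, 57 bp.

Two products: 70 bp, 57 bp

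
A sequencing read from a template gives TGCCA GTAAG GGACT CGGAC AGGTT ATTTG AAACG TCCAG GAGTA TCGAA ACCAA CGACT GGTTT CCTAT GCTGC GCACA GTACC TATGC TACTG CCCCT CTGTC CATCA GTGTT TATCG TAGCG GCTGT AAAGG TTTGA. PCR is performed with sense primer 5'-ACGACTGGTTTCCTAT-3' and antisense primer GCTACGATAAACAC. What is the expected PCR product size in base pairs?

70 bp

The forward primer matches the template at positions 55–70.
The reverse primer's reverse complement is GTGTTTATCGTAGC, which matches the template at positions 111–124.
Amplicon spans positions 55–124: 70 bp.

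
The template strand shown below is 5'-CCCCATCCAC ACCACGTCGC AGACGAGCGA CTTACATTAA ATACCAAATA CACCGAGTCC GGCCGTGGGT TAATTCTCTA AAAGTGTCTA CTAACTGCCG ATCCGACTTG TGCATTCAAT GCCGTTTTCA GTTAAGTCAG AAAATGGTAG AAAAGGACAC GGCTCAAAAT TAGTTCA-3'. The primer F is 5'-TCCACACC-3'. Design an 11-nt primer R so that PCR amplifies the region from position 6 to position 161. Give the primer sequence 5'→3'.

5'-CGTGTCCTTTT-3'

The product's 3' end on the top strand is position 161.
The reverse primer anneals to the top strand over positions 151–161, i.e. to AAAAGGACACG.
Its sequence written 5'→3' is the reverse complement: CGTGTCCTTTT.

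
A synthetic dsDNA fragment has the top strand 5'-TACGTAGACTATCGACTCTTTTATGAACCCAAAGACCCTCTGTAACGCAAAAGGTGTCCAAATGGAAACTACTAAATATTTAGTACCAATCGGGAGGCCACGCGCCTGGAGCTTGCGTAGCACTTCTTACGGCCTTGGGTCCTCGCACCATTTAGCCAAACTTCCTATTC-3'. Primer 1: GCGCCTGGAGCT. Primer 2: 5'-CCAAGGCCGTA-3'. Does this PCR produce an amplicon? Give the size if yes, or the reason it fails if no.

Primer 1 (GCGCCTGGAGCT) matches the top strand at positions 102–113; it acts as a forward primer.
Primer 2's reverse complement is TACGGCCTTGG, matching the top strand at positions 128–138; it acts as a reverse primer.
The 3' ends face each other across positions 102–138, giving a 37 bp product.

Yes — a 37 bp product.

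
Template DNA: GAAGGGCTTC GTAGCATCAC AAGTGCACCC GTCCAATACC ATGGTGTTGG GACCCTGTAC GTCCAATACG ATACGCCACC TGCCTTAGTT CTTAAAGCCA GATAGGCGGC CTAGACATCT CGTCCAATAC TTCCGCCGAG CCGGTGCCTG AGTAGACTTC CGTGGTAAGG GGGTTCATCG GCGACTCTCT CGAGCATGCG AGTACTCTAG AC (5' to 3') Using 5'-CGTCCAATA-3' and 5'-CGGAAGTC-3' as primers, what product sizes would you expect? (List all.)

133 bp, 103 bp, 42 bp

The forward primer CGTCCAATA matches the top strand at positions 30–38, 60–68, 121–129.
The reverse primer's reverse complement is GACTTCCG, matching at positions 155–162.
Each forward site pairs with the reverse site to give a product ending at position 162: sizes 133, 103, 42 bp.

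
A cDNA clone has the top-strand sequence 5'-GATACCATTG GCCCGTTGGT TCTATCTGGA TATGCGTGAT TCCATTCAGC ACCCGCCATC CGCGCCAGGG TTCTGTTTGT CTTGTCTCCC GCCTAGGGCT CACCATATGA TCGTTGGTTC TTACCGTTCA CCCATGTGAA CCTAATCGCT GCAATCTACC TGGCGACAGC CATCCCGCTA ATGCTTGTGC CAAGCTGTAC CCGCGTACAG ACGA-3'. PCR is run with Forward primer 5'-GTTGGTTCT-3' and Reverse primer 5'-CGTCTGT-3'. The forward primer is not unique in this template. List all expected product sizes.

199 bp, 101 bp

The forward primer GTTGGTTCT matches the top strand at positions 15–23, 113–121.
The reverse primer's reverse complement is ACAGACG, matching at positions 207–213.
Each forward site pairs with the reverse site to give a product ending at position 213: sizes 199, 101 bp.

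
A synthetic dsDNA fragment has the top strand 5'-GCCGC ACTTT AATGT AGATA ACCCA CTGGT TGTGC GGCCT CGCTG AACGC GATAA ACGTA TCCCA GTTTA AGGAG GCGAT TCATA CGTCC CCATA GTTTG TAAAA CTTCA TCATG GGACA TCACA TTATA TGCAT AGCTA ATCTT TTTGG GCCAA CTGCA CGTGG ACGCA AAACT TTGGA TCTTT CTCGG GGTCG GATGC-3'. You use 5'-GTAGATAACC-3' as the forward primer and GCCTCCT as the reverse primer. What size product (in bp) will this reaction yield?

64 bp

Scanning the template, GTAGATAACC occurs at positions 14–23; this primer anneals to the bottom strand there with its 3' end pointing downstream.
The reverse primer's reverse complement is AGGAGGC, which matches the template at positions 71–77.
Amplicon spans positions 14–77: 64 bp.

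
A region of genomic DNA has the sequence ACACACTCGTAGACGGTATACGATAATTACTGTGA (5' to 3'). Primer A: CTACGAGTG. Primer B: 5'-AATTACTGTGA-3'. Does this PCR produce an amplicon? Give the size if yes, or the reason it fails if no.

Primer A (CTACGAGTG) has reverse complement CACTCGTAG, which matches the top strand at positions 4–12; primer A anneals to the top strand there with its 3' end pointing upstream toward position 4.
Primer B (AATTACTGTGA) matches the top strand directly at positions 25–35; it anneals to the bottom strand with its 3' end pointing downstream toward position 35.
The 3' ends diverge (primer A extends toward position 1, primer B toward position 35), so the primers never converge on a shared product.

No product — the primers' 3' ends point away from each other.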